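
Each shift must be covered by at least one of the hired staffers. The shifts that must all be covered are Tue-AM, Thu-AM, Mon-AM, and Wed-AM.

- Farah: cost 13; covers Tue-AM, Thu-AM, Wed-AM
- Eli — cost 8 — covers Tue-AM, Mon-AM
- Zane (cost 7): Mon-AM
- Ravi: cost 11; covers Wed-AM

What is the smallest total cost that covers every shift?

This is an integer covering problem.
Choose Farah and Zane: together they cover Tue-AM, Thu-AM, Mon-AM, Wed-AM — every shift.
Total cost: 13 + 7 = 20.

20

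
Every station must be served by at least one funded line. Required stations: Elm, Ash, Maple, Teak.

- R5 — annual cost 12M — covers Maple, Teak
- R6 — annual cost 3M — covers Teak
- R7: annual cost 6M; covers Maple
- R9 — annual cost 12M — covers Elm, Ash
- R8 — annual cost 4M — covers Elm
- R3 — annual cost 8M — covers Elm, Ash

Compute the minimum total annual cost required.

The greedy cost-per-new-station heuristic would pick R6, R8, R7, and R3 for 21, but a cheaper cover exists.
Choose R6, R7, and R3: together they cover Elm, Ash, Maple, Teak — every station.
Total annual cost: 3 + 6 + 8 = 17.
No cover costs less than 17.

17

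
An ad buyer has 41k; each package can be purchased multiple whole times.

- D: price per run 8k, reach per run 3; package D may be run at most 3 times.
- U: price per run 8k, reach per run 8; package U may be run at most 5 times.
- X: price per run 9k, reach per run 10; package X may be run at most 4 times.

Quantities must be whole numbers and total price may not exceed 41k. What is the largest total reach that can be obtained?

42

This is a bounded integer knapsack.
Take 4×U and 1×X: price 41 ≤ 41, reach 4·8 + 1·10 = 42.
No other integer combination yields more.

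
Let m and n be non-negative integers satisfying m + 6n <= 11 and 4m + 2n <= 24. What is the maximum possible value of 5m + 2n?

30

(m,n)=(6,0): 1·6+6·0=6≤11, 4·6+2·0=24≤24, objective 30.
(m,n)=(5,1): 1·5+6·1=11≤11, 4·5+2·1=22≤24, objective 27.
(m,n)=(5,0): 1·5+6·0=5≤11, 4·5+2·0=20≤24, objective 25.
No feasible integer point exceeds 30.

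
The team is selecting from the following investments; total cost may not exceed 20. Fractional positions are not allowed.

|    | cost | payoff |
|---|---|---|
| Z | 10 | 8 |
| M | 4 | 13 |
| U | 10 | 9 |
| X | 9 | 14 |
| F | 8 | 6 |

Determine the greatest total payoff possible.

27

Allowing fractional choices, the relaxed optimum would be about 33.3, but investments are indivisible.
M + U: cost 4 + 10 = 14 ≤ 20, payoff 13 + 9 = 22.
U + X: cost 10 + 9 = 19 ≤ 20, payoff 9 + 14 = 23.
M + X: cost 4 + 9 = 13 ≤ 20, payoff 13 + 14 = 27.
Best is M and X with total payoff 27.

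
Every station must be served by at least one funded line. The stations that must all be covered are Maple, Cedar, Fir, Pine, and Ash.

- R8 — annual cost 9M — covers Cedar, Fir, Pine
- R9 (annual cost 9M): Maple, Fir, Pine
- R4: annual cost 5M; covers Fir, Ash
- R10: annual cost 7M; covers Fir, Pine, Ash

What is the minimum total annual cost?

23

The greedy cost-per-new-station heuristic would pick R10, R8, and R9 for 25, but a cheaper cover exists.
Choose R8, R9, and R4: together they cover Maple, Cedar, Fir, Pine, Ash — every station.
Total annual cost: 9 + 9 + 5 = 23.
No cover costs less than 23.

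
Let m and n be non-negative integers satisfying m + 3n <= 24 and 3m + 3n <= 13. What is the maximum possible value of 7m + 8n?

32

The continuous relaxation peaks at (0, 4.33) with value 34.67; rounding to a feasible lattice point costs some objective.
(m,n)=(0,4): 1·0+3·4=12≤24, 3·0+3·4=12≤13, objective 32.
(m,n)=(1,3): 1·1+3·3=10≤24, 3·1+3·3=12≤13, objective 31.
(m,n)=(0,3): 1·0+3·3=9≤24, 3·0+3·3=9≤13, objective 24.
Maximum is 32 at (m,n)=(0,4).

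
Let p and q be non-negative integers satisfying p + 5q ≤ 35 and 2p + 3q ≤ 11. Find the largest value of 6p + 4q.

30

(p,q)=(5,0) is feasible, giving 30.
(p,q)=(4,1) is feasible, giving 28.
(p,q)=(4,0) is feasible, giving 24.
Maximum is 30 at (p,q)=(5,0).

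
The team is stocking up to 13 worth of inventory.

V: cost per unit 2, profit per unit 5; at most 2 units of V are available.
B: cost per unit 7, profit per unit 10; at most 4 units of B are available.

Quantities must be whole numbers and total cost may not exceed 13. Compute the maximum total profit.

This is a bounded integer knapsack.
V has the best ratio (5/2); taking only V gives at most 2×5 = 10 (stopped by the supply cap of 2).
Mixing does better — 2×V and 1×B: cost 11 ≤ 13, profit 2·5 + 1·10 = 20.

20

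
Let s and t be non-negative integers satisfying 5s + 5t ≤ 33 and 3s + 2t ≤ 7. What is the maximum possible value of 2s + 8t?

24

(s,t)=(0,3): 5·0+5·3=15≤33, 3·0+2·3=6≤7, objective 24.
(s,t)=(1,2): 5·1+5·2=15≤33, 3·1+2·2=7≤7, objective 18.
(s,t)=(0,2): 5·0+5·2=10≤33, 3·0+2·2=4≤7, objective 16.
No feasible integer point exceeds 24.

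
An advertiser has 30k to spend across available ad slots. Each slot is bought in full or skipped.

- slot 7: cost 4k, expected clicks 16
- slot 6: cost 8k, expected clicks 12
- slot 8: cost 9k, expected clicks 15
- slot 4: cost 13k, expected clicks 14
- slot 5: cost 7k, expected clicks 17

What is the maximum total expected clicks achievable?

60

Take slot 7, slot 6, slot 8, and slot 5: cost 4 + 8 + 9 + 7 = 28 ≤ 30, expected clicks 16 + 12 + 15 + 17 = 60.
No other feasible combination does better.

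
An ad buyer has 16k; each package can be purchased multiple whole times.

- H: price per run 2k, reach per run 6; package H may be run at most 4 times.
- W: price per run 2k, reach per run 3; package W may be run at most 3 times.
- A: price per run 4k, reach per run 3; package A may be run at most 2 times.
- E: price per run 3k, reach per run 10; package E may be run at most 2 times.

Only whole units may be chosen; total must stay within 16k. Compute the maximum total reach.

This is a bounded integer knapsack.
Take 4×H, 1×W, and 2×E: price 16 ≤ 16, reach 4·6 + 1·3 + 2·10 = 47.
E has the best ratio (10/3) and is taken to its limit of 2; remaining capacity is filled optimally with the others.

47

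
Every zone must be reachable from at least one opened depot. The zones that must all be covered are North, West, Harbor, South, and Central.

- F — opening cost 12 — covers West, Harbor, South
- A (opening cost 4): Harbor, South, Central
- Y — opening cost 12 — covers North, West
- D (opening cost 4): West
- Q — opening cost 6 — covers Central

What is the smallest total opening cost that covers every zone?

16

The greedy cost-per-new-zone heuristic would pick A, D, and Y for 20, but a cheaper cover exists.
Choose A and Y: together they cover North, West, Harbor, South, Central — every zone.
Total opening cost: 4 + 12 = 16.
No cover costs less than 16.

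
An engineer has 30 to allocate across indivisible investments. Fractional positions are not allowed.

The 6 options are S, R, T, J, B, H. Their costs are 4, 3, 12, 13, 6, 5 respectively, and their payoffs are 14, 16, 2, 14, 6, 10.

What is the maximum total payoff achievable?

Take S, R, J, and H: cost 4 + 3 + 13 + 5 = 25 ≤ 30, payoff 14 + 16 + 14 + 10 = 54.
No other feasible combination does better.

54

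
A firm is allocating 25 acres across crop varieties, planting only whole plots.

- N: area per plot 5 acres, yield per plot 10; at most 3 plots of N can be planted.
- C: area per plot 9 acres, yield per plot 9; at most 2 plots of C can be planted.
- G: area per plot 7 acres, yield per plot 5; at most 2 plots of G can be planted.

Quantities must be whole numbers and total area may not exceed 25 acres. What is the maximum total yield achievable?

39

Take 3×N and 1×C: area 24 ≤ 25, yield 3·10 + 1·9 = 39.
N has the best ratio (10/5) and is taken to its limit of 3; remaining capacity is filled optimally with the others.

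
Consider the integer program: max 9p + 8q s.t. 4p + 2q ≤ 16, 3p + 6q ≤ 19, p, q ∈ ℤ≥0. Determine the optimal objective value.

36

Relaxing integrality, the LP optimum is 41.44 at (p,q) = (3.22, 1.56), which is not an integer point.
(p,q)=(4,0): 4·4+2·0=16≤16, 3·4+6·0=12≤19, objective 36.
(p,q)=(3,1): 4·3+2·1=14≤16, 3·3+6·1=15≤19, objective 35.
(p,q)=(2,2): 4·2+2·2=12≤16, 3·2+6·2=18≤19, objective 34.
No feasible integer point exceeds 36.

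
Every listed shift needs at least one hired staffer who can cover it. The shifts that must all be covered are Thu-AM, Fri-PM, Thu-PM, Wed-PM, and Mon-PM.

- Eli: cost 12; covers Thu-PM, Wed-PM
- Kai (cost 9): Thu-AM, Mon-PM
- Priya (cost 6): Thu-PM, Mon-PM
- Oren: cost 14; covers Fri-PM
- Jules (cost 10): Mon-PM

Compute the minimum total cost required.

Choose Eli, Kai, and Oren: together they cover Thu-AM, Fri-PM, Thu-PM, Wed-PM, Mon-PM — every shift.
Total cost: 12 + 9 + 14 = 35.

35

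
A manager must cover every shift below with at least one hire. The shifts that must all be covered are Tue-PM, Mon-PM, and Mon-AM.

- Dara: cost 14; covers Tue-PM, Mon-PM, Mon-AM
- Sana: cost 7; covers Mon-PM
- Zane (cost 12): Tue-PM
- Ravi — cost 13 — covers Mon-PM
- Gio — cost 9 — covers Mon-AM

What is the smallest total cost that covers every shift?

Dara alone covers Tue-PM, Mon-PM, Mon-AM — every shift.
Total cost: 14.
No cover costs less than 14.

14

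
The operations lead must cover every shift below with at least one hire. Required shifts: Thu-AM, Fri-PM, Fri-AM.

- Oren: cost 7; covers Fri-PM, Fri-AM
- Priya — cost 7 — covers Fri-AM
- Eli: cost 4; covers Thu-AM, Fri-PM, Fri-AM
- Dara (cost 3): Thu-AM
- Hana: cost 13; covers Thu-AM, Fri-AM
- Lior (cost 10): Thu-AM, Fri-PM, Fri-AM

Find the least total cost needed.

This is a weighted set-cover instance.
Eli alone covers Thu-AM, Fri-PM, Fri-AM — every shift.
Total cost: 4.
No cover costs less than 4.

4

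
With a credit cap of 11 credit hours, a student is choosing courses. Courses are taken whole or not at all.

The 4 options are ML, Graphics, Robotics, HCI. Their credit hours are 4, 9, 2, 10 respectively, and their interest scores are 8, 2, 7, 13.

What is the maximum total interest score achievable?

15

Allowing fractional choices, the relaxed optimum would be about 21.5, but courses are indivisible.
HCI: credit hours 10 ≤ 11, interest score 13.
ML + Robotics: credit hours 4 + 2 = 6 ≤ 11, interest score 8 + 7 = 15.
Best is ML and Robotics with total interest score 15.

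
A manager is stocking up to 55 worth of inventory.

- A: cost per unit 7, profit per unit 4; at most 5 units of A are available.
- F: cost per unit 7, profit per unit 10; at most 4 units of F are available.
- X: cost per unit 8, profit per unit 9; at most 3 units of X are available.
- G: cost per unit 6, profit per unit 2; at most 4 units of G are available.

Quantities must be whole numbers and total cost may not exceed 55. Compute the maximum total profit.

This is a bounded integer knapsack.
F has the best ratio (10/7); taking only F gives at most 4×10 = 40 (stopped by the supply cap of 4).
Mixing does better — 4×F and 3×X: cost 52 ≤ 55, profit 4·10 + 3·9 = 67.

67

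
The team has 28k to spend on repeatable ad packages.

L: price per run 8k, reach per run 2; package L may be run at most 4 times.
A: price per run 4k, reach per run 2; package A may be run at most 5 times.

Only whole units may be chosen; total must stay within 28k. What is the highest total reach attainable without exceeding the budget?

A has the best ratio (2/4); taking only A gives at most 5×2 = 10 (stopped by the supply cap of 5).
Mixing does better — 1×L and 5×A: price 28 ≤ 28, reach 1·2 + 5·2 = 12.

12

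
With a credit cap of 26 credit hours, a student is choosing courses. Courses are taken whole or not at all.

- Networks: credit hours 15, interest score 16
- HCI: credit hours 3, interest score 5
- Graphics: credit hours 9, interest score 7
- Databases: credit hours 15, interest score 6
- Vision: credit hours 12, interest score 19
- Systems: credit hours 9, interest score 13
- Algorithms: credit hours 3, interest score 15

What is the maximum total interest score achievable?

47

Take Vision, Systems, and Algorithms: credit hours 12 + 9 + 3 = 24 ≤ 26, interest score 19 + 13 + 15 = 47.
No other feasible combination does better.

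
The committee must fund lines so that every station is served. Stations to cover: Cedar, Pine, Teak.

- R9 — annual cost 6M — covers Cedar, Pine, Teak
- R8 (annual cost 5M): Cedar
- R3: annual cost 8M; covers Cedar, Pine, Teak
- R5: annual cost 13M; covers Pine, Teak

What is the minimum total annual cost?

6

R9 alone covers Cedar, Pine, Teak — every station.
Total annual cost: 6.
No cover costs less than 6.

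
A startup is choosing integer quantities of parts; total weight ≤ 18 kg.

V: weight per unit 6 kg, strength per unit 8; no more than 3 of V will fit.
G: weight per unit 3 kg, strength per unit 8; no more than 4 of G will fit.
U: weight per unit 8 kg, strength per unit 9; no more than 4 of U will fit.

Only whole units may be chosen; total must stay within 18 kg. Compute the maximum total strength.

40

This is a bounded integer knapsack.
Take 1×V and 4×G: weight 18 ≤ 18, strength 1·8 + 4·8 = 40.
G has the best ratio (8/3) and is taken to its limit of 4; remaining capacity is filled optimally with the others.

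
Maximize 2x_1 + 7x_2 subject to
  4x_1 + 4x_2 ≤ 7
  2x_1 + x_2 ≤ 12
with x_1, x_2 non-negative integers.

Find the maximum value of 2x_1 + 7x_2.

(x_1,x_2)=(0,1): 4·0+4·1=4≤7, 2·0+1·1=1≤12, objective 7.
(x_1,x_2)=(1,0): 4·1+4·0=4≤7, 2·1+1·0=2≤12, objective 2.
No feasible integer point exceeds 7.

7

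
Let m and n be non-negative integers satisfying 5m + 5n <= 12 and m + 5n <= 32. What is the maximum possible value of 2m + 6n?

(m,n)=(0,2) is feasible, giving 12.
(m,n)=(1,1) is feasible, giving 8.
(m,n)=(0,1) is feasible, giving 6.
The best lattice point is (0,2), giving 12.

12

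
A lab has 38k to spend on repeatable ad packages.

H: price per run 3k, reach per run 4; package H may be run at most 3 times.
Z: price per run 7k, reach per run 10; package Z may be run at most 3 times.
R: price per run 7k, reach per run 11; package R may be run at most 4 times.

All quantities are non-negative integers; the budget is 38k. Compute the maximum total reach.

Take 1×H, 1×Z, and 4×R: price 38 ≤ 38, reach 1·4 + 1·10 + 4·11 = 58.
R has the best ratio (11/7) and is taken to its limit of 4; remaining capacity is filled optimally with the others.

58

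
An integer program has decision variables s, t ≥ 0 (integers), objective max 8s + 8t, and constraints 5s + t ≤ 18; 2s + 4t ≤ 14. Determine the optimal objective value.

Relaxing integrality, the LP optimum is 40.89 at (s,t) = (3.22, 1.89), which is not an integer point.
(s,t)=(3,2) is feasible, giving 40.
(s,t)=(3,1) is feasible, giving 32.
No feasible integer point exceeds 40.

40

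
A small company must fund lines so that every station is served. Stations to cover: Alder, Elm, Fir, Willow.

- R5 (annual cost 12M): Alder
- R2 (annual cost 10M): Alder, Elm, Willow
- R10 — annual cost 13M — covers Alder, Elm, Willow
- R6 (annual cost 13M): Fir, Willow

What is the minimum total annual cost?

Choose R2 and R6: together they cover Alder, Elm, Fir, Willow — every station.
Total annual cost: 10 + 13 = 23.
No cover costs less than 23.

23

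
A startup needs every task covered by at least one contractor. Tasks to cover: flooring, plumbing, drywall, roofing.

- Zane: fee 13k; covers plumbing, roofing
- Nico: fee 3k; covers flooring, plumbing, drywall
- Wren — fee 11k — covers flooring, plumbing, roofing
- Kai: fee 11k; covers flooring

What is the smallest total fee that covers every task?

14

Choose Nico and Wren: together they cover flooring, plumbing, drywall, roofing — every task.
Total fee: 3 + 11 = 14.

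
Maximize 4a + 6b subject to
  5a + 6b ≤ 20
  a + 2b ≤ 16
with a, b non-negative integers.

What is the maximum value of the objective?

The continuous relaxation peaks at (0, 3.33) with value 20.00; rounding to a feasible lattice point costs some objective.
(a,b)=(0,3): 5·0+6·3=18≤20, 1·0+2·3=6≤16, objective 18.
(a,b)=(1,2): 5·1+6·2=17≤20, 1·1+2·2=5≤16, objective 16.
(a,b)=(0,2): 5·0+6·2=12≤20, 1·0+2·2=4≤16, objective 12.
No feasible integer point exceeds 18.

18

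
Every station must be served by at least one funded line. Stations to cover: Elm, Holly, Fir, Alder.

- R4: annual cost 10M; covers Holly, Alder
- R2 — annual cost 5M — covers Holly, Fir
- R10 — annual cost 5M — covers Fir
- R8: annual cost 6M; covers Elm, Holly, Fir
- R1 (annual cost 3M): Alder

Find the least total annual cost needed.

9

Choose R8 and R1: together they cover Elm, Holly, Fir, Alder — every station.
Total annual cost: 6 + 3 = 9.
No cover costs less than 9.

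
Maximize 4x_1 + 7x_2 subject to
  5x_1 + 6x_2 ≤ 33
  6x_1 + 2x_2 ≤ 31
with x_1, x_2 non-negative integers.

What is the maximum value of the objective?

Relaxing integrality, the LP optimum is 38.50 at (x_1,x_2) = (0, 5.5), which is not an integer point.
(x_1,x_2)=(0,5): 5·0+6·5=30≤33, 6·0+2·5=10≤31, objective 35.
(x_1,x_2)=(1,4): 5·1+6·4=29≤33, 6·1+2·4=14≤31, objective 32.
(x_1,x_2)=(0,4): 5·0+6·4=24≤33, 6·0+2·4=8≤31, objective 28.
No feasible integer point exceeds 35.

35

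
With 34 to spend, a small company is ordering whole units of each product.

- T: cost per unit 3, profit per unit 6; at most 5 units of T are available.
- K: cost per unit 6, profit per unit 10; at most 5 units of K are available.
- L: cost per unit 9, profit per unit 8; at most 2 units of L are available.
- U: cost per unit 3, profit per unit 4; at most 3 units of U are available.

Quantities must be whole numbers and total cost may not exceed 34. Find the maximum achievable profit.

60

T has the best ratio (6/3); taking only T gives at most 5×6 = 30 (stopped by the supply cap of 5).
Mixing does better — 5×T and 3×K: cost 33 ≤ 34, profit 5·6 + 3·10 = 60.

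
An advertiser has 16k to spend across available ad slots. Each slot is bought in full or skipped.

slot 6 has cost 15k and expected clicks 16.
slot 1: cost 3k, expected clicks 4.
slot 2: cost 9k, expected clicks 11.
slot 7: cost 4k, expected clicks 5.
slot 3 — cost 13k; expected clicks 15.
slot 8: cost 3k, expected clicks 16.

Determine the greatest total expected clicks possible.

32

Treat it as a binary knapsack problem.
Take slot 2, slot 7, and slot 8: cost 9 + 4 + 3 = 16 ≤ 16, expected clicks 11 + 5 + 16 = 32.
No other feasible combination does better.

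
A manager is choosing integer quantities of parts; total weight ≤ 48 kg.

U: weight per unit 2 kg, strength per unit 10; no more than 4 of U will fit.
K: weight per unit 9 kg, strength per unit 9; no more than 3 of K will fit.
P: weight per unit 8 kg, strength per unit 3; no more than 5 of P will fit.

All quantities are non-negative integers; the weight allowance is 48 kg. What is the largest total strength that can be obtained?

70

U has the best ratio (10/2); taking only U gives at most 4×10 = 40 (stopped by the supply cap of 4).
Mixing does better — 4×U, 3×K, and 1×P: weight 43 ≤ 48, strength 4·10 + 3·9 + 1·3 = 70.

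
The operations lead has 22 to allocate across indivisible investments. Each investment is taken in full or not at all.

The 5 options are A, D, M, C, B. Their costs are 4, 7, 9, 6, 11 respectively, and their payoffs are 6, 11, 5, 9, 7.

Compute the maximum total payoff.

Take A, D, and C: cost 4 + 7 + 6 = 17 ≤ 22, payoff 6 + 11 + 9 = 26.
No other feasible combination does better.

26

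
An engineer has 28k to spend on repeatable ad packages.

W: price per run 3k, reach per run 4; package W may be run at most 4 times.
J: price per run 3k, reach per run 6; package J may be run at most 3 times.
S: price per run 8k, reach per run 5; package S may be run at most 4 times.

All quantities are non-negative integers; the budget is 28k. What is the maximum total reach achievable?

J has the best ratio (6/3); taking only J gives at most 3×6 = 18 (stopped by the supply cap of 3).
Mixing does better — 3×W, 3×J, and 1×S: price 26 ≤ 28, reach 3·4 + 3·6 + 1·5 = 35.

35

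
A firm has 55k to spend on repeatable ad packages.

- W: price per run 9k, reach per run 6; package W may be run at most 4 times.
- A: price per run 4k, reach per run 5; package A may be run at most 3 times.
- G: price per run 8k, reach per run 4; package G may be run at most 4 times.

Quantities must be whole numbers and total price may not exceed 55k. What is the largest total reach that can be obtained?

A has the best ratio (5/4); taking only A gives at most 3×5 = 15 (stopped by the supply cap of 3).
Mixing does better — 3×W, 3×A, and 2×G: price 55 ≤ 55, reach 3·6 + 3·5 + 2·4 = 41.

41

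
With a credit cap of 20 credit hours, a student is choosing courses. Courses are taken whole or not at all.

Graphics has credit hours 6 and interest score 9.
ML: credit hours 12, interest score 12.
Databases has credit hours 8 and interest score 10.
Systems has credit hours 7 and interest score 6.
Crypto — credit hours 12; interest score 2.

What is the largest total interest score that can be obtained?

22

Take ML and Databases: credit hours 12 + 8 = 20 ≤ 20, interest score 12 + 10 = 22.
No other feasible combination does better.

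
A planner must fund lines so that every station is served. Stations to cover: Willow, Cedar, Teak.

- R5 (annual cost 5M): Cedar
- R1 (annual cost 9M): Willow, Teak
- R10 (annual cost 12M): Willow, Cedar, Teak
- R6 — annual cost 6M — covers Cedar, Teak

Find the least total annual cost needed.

12

The greedy cost-per-new-station heuristic would pick R6 and R1 for 15, but a cheaper cover exists.
R10 alone covers Willow, Cedar, Teak — every station.
Total annual cost: 12.
No cover costs less than 12.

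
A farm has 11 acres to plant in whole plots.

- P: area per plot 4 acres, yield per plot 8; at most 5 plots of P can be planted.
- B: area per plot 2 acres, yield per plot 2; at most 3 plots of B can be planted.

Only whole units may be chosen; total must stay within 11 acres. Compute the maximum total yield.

18

This is a bounded integer knapsack.
2×P: area 8 ≤ 11, yield 2·8 = 16.
2×P and 1×B: area 10 ≤ 11, yield 2·8 + 1·2 = 18.
Best is 18.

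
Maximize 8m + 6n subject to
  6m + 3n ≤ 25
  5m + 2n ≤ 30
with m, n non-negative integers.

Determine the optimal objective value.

Relaxing integrality, the LP optimum is 50.00 at (m,n) = (0, 8.33), which is not an integer point.
(m,n)=(0,8): 6·0+3·8=24≤25, 5·0+2·8=16≤30, objective 48.
(m,n)=(0,7): 6·0+3·7=21≤25, 5·0+2·7=14≤30, objective 42.
Maximum is 48 at (m,n)=(0,8).

48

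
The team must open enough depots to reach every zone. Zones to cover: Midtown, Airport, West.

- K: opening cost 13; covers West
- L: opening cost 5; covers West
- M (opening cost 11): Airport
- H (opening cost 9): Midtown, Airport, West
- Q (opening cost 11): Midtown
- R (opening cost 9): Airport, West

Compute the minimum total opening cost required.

H alone covers Midtown, Airport, West — every zone.
Total opening cost: 9.
No cover costs less than 9.

9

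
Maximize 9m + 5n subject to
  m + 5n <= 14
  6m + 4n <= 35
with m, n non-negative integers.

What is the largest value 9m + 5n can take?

(m,n)=(5,1) is feasible, giving 50.
(m,n)=(4,2) is feasible, giving 46.
(m,n)=(5,0) is feasible, giving 45.
(m,n)=(4,1) is feasible, giving 41.
The best lattice point is (5,1), giving 50.

50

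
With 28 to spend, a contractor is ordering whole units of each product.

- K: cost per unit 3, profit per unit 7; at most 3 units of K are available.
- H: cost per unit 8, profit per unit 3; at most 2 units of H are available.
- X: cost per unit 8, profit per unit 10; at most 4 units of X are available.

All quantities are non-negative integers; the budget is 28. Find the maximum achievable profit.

Take 3×K and 2×X: cost 25 ≤ 28, profit 3·7 + 2·10 = 41.
K has the best ratio (7/3) and is taken to its limit of 3; remaining capacity is filled optimally with the others.

41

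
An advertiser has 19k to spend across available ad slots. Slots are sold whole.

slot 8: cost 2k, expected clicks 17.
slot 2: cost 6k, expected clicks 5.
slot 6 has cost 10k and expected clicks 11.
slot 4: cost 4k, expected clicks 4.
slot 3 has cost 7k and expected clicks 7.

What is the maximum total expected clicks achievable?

slot 8 + slot 2 + slot 6: cost 2 + 6 + 10 = 18 ≤ 19, expected clicks 17 + 5 + 11 = 33.
slot 8 + slot 2 + slot 4 + slot 3: cost 2 + 6 + 4 + 7 = 19 ≤ 19, expected clicks 17 + 5 + 4 + 7 = 33.
slot 8 + slot 6 + slot 3: cost 2 + 10 + 7 = 19 ≤ 19, expected clicks 17 + 11 + 7 = 35.
Best is slot 8, slot 6, and slot 3 with total expected clicks 35.

35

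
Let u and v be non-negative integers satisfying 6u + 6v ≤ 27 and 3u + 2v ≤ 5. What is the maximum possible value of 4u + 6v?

12

(u,v)=(0,2): 6·0+6·2=12≤27, 3·0+2·2=4≤5, objective 12.
(u,v)=(1,1): 6·1+6·1=12≤27, 3·1+2·1=5≤5, objective 10.
(u,v)=(0,1): 6·0+6·1=6≤27, 3·0+2·1=2≤5, objective 6.
The best lattice point is (0,2), giving 12.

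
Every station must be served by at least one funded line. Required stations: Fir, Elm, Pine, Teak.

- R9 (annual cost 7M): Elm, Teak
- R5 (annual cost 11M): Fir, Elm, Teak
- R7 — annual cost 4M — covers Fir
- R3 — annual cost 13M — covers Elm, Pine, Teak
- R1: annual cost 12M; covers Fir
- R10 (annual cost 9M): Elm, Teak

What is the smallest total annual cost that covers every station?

The greedy cost-per-new-station heuristic would pick R9, R7, and R3 for 24, but a cheaper cover exists.
Choose R7 and R3: together they cover Fir, Elm, Pine, Teak — every station.
Total annual cost: 4 + 13 = 17.
No cover costs less than 17.

17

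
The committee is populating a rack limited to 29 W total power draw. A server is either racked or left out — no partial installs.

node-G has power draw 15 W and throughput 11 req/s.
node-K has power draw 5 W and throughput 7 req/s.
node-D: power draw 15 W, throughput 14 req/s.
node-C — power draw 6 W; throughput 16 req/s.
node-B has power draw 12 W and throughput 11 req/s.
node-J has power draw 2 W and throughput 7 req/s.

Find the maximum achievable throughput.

Allowing fractional choices, the relaxed optimum would be about 44.9, but servers are indivisible.
node-K + node-D + node-C + node-J: power draw 5 + 15 + 6 + 2 = 28 ≤ 29, throughput 7 + 14 + 16 + 7 = 44.
node-K + node-C + node-B + node-J: power draw 5 + 6 + 12 + 2 = 25 ≤ 29, throughput 7 + 16 + 11 + 7 = 41.
node-G + node-K + node-C + node-J: power draw 15 + 5 + 6 + 2 = 28 ≤ 29, throughput 11 + 7 + 16 + 7 = 41.
Best is node-K, node-D, node-C, and node-J with total throughput 44.

44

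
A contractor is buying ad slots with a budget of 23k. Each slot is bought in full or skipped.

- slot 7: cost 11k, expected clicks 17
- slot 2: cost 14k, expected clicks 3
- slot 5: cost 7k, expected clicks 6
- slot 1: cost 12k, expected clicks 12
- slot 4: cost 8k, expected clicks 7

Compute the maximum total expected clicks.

slot 7 + slot 4: cost 11 + 8 = 19 ≤ 23, expected clicks 17 + 7 = 24.
slot 7 + slot 1: cost 11 + 12 = 23 ≤ 23, expected clicks 17 + 12 = 29.
slot 7 + slot 5: cost 11 + 7 = 18 ≤ 23, expected clicks 17 + 6 = 23.
Best is slot 7 and slot 1 with total expected clicks 29.

29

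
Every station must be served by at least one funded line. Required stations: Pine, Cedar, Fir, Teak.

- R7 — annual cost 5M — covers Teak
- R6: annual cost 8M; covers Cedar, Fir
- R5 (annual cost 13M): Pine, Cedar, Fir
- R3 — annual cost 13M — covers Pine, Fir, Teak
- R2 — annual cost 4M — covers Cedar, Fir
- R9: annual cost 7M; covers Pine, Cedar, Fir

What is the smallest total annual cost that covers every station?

12

The greedy cost-per-new-station heuristic would pick R2, R7, and R9 for 16, but a cheaper cover exists.
Choose R7 and R9: together they cover Pine, Cedar, Fir, Teak — every station.
Total annual cost: 5 + 7 = 12.
No cover costs less than 12.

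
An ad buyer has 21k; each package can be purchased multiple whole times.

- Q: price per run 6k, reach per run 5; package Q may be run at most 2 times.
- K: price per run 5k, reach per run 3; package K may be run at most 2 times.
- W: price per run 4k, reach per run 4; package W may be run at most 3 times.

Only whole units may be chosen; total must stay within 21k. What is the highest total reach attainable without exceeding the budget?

18

2×Q and 2×W: price 20 ≤ 21, reach 2·5 + 2·4 = 18.
1×Q and 3×W: price 18 ≤ 21, reach 1·5 + 3·4 = 17.
Best is 18.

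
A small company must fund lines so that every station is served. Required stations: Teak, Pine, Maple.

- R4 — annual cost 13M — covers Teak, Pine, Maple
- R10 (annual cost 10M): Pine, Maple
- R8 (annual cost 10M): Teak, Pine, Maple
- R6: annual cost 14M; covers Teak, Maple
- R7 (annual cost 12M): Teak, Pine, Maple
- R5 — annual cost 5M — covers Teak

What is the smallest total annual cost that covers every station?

10

This is a weighted set-cover instance.
R8 alone covers Teak, Pine, Maple — every station.
Total annual cost: 10.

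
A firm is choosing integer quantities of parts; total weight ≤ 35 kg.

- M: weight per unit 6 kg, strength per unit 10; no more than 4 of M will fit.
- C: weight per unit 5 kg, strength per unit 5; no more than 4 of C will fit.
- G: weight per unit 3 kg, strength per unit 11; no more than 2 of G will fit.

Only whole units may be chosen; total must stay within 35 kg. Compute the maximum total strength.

67

G has the best ratio (11/3); taking only G gives at most 2×11 = 22 (stopped by the supply cap of 2).
Mixing does better — 4×M, 1×C, and 2×G: weight 35 ≤ 35, strength 4·10 + 1·5 + 2·11 = 67.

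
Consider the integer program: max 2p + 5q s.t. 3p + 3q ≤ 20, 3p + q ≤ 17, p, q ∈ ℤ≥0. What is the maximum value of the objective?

30

(p,q)=(0,6): 3·0+3·6=18≤20, 3·0+1·6=6≤17, objective 30.
(p,q)=(1,5): 3·1+3·5=18≤20, 3·1+1·5=8≤17, objective 27.
The best lattice point is (0,6), giving 30.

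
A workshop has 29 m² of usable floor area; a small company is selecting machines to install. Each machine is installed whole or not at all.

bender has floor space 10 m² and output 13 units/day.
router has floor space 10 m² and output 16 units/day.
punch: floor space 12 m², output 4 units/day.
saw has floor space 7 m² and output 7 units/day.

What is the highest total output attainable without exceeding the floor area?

Take bender, router, and saw: floor space 10 + 10 + 7 = 27 ≤ 29, output 13 + 16 + 7 = 36.
No other feasible combination does better.

36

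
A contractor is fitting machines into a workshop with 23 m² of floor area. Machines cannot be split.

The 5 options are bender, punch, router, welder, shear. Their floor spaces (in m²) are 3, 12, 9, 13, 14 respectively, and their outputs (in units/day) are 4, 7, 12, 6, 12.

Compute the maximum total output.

Take router and shear: floor space 9 + 14 = 23 ≤ 23, output 12 + 12 = 24.
No other feasible combination does better.

24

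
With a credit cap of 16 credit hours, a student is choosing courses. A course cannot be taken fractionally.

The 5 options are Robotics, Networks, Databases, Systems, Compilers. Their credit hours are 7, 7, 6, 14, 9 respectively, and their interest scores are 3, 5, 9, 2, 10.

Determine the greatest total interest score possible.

19

Take Databases and Compilers: credit hours 6 + 9 = 15 ≤ 16, interest score 9 + 10 = 19.
No other feasible combination does better.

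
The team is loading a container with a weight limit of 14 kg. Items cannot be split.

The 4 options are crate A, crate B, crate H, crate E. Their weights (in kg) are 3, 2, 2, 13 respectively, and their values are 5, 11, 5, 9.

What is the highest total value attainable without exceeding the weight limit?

Take crate A, crate B, and crate H: weight 3 + 2 + 2 = 7 ≤ 14, value 5 + 11 + 5 = 21.
No other feasible combination does better.

21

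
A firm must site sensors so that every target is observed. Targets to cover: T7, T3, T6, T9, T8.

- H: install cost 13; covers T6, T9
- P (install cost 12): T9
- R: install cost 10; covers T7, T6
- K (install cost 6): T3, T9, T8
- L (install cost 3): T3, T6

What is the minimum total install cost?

Choose R and K: together they cover T7, T3, T6, T9, T8 — every target.
Total install cost: 10 + 6 = 16.

16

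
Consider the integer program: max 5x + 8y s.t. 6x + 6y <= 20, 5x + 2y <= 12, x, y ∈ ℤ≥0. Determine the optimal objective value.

24

Relaxing integrality, the LP optimum is 26.67 at (x,y) = (0, 3.33), which is not an integer point.
(x,y)=(0,3): 6·0+6·3=18≤20, 5·0+2·3=6≤12, objective 24.
(x,y)=(1,2): 6·1+6·2=18≤20, 5·1+2·2=9≤12, objective 21.
No feasible integer point exceeds 24.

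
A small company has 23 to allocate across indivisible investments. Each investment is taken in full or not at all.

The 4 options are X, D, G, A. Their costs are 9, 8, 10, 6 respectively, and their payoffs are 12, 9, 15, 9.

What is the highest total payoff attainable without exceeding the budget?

Allowing fractional choices, the relaxed optimum would be about 33.3, but investments are indivisible.
X + D + A: cost 9 + 8 + 6 = 23 ≤ 23, payoff 12 + 9 + 9 = 30.
X + G: cost 9 + 10 = 19 ≤ 23, payoff 12 + 15 = 27.
Best is X, D, and A with total payoff 30.

30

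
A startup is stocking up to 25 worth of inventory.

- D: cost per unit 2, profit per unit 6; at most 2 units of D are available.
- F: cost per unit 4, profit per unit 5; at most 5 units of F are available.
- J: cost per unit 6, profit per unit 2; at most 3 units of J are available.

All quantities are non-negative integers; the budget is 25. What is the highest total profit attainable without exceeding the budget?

37

Take 2×D and 5×F: cost 24 ≤ 25, profit 2·6 + 5·5 = 37.
D has the best ratio (6/2) and is taken to its limit of 2; remaining capacity is filled optimally with the others.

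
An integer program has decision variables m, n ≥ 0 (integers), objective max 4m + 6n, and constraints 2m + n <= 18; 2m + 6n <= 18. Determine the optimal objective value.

36

(m,n)=(9,0) is feasible, giving 36.
(m,n)=(8,0) is feasible, giving 32.
No feasible integer point exceeds 36.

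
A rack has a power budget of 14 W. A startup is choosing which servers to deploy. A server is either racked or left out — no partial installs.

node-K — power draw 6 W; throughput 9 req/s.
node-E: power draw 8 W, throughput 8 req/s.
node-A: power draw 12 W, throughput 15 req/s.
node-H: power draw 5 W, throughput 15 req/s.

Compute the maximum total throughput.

24

Allowing fractional choices, the relaxed optimum would be about 27.8, but servers are indivisible.
node-K + node-H: power draw 6 + 5 = 11 ≤ 14, throughput 9 + 15 = 24.
node-K + node-E: power draw 6 + 8 = 14 ≤ 14, throughput 9 + 8 = 17.
node-E + node-H: power draw 8 + 5 = 13 ≤ 14, throughput 8 + 15 = 23.
Best is node-K and node-H with total throughput 24.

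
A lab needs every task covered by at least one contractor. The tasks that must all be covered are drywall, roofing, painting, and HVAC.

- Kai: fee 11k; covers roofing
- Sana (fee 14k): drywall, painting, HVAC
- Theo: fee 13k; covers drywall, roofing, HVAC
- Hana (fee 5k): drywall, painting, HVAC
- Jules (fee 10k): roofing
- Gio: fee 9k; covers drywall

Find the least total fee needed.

15

Choose Hana and Jules: together they cover drywall, roofing, painting, HVAC — every task.
Total fee: 5 + 10 = 15.
No cover costs less than 15.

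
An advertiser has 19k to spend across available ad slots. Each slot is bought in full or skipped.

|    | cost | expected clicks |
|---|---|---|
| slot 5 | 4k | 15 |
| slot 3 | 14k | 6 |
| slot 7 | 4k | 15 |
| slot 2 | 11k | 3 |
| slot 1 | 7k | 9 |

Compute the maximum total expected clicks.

39

This is a 0-1 knapsack instance.
Allowing fractional choices, the relaxed optimum would be about 40.7, but ad slots are indivisible.
slot 5 + slot 7 + slot 1: cost 4 + 4 + 7 = 15 ≤ 19, expected clicks 15 + 15 + 9 = 39.
slot 5 + slot 7: cost 4 + 4 = 8 ≤ 19, expected clicks 15 + 15 = 30.
slot 5 + slot 7 + slot 2: cost 4 + 4 + 11 = 19 ≤ 19, expected clicks 15 + 15 + 3 = 33.
Best is slot 5, slot 7, and slot 1 with total expected clicks 39.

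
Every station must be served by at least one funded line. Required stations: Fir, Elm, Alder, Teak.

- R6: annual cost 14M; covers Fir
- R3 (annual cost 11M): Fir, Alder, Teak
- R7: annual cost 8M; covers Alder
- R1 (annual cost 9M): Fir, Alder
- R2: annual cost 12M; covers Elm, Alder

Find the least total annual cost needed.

23

Choose R3 and R2: together they cover Fir, Elm, Alder, Teak — every station.
Total annual cost: 11 + 12 = 23.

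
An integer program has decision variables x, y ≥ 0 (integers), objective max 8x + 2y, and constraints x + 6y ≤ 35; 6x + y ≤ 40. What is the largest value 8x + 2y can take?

56

The continuous relaxation peaks at (5.86, 4.86) with value 56.57; rounding to a feasible lattice point costs some objective.
(x,y)=(6,4): 1·6+6·4=30≤35, 6·6+1·4=40≤40, objective 56.
(x,y)=(6,3): 1·6+6·3=24≤35, 6·6+1·3=39≤40, objective 54.
Maximum is 56 at (x,y)=(6,4).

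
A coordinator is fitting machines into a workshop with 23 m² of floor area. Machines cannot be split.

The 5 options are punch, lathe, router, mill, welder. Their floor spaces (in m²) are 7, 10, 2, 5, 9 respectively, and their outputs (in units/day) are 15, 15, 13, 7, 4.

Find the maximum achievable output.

This is an integer program with binary decision variables.
Allowing fractional choices, the relaxed optimum would be about 48.6, but machines are indivisible.
punch + router + mill + welder: floor space 7 + 2 + 5 + 9 = 23 ≤ 23, output 15 + 13 + 7 + 4 = 39.
punch + lathe + router: floor space 7 + 10 + 2 = 19 ≤ 23, output 15 + 15 + 13 = 43.
Best is punch, lathe, and router with total output 43.

43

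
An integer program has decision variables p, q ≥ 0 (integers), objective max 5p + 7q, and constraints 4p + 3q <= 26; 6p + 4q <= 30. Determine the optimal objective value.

Relaxing integrality, the LP optimum is 52.50 at (p,q) = (0, 7.5), which is not an integer point.
(p,q)=(0,7) is feasible, giving 49.
(p,q)=(1,6) is feasible, giving 47.
Maximum is 49 at (p,q)=(0,7).

49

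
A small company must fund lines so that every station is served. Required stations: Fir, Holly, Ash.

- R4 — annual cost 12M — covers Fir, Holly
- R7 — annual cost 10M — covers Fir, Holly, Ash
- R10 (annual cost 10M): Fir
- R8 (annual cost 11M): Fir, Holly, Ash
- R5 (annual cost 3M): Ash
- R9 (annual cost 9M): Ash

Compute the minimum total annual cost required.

10

The greedy cost-per-new-station heuristic would pick R5 and R7 for 13, but a cheaper cover exists.
R7 alone covers Fir, Holly, Ash — every station.
Total annual cost: 10.
No cover costs less than 10.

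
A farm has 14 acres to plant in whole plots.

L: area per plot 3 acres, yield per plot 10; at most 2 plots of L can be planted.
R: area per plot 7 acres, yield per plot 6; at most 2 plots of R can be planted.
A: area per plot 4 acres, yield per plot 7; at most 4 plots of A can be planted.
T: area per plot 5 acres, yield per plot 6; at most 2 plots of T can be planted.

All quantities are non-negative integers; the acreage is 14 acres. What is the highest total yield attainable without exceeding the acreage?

34

2×L and 1×A: area 10 ≤ 14, yield 2·10 + 1·7 = 27.
2×L and 2×A: area 14 ≤ 14, yield 2·10 + 2·7 = 34.
Best is 34.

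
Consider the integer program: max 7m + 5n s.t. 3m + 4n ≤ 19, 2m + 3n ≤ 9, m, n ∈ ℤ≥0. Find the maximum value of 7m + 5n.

28

Relaxing integrality, the LP optimum is 31.50 at (m,n) = (4.5, 0), which is not an integer point.
(m,n)=(4,0): 3·4+4·0=12≤19, 2·4+3·0=8≤9, objective 28.
(m,n)=(3,1): 3·3+4·1=13≤19, 2·3+3·1=9≤9, objective 26.
(m,n)=(3,0): 3·3+4·0=9≤19, 2·3+3·0=6≤9, objective 21.
No feasible integer point exceeds 28.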